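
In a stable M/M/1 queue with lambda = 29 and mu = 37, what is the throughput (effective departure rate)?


For a stable queue (lambda < mu), throughput = lambda = 29 per hour

29 per hour


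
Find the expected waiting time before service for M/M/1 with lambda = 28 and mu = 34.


rho = 28/34; Wq = rho/(mu - lambda) = 0.1373 hours

0.1373 hours


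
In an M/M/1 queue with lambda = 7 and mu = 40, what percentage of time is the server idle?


Idle fraction = (1 - rho) * 100 = (1 - 7/40) * 100 = 82.5%

82.5%


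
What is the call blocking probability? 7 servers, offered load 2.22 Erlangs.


B(N,A) = (A^N/N!) / sum(A^k/k!, k=0..N) with N=7, A=2.22 = 0.0057

0.0057


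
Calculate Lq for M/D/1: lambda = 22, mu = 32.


M/D/1: Lq = rho^2 / (2*(1-rho)) where rho = 22/32; Lq = 0.76

0.76


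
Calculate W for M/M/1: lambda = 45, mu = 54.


W = 1/(mu - lambda) = 1/(54 - 45) = 0.1111 hours

0.1111 hours


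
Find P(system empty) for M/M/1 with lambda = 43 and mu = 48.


P0 = 1 - rho = 1 - 43/48 = 0.1042

0.1042


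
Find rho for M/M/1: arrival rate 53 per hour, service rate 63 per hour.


rho = lambda/mu = 53/63 = 0.8413

0.8413


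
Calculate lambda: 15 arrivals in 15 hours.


lambda = total arrivals / time = 15 / 15 = 1.0 per hour

1.0 per hour


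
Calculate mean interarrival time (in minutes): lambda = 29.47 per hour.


Mean interarrival time = 60/lambda = 60/29.47 = 2.04 minutes

2.04 minutes


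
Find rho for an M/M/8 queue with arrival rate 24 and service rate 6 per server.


rho = lambda/(c*mu) = 24/(8*6) = 0.5

0.5


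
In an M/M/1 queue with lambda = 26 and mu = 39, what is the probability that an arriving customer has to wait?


P(wait) = rho = lambda/mu = 26/39 = 0.6667

0.6667


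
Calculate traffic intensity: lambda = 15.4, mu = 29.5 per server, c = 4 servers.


rho = lambda / (c * mu) = 15.4 / (4 * 29.5) = 0.1305

0.1305


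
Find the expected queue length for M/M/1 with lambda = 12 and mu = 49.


rho = 12/49; Lq = rho^2/(1-rho) = 0.08

0.08


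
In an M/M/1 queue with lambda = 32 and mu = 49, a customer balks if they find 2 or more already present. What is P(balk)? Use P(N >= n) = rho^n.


P(N >= 2) = rho^2 = (32/49)^2 = 0.4265

0.4265


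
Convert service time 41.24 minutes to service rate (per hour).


mu = 60 / avg_service_time = 60 / 41.24 = 1.45 per hour

1.45 per hour


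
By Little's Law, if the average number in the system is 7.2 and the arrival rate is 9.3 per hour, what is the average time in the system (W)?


W = L / lambda = 7.2 / 9.3 = 0.7742 hours

0.7742 hours


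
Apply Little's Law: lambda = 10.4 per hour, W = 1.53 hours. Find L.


L = lambda * W = 10.4 * 1.53 = 15.91

15.91


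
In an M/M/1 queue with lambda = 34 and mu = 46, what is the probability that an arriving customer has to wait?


P(wait) = rho = lambda/mu = 34/46 = 0.7391

0.7391


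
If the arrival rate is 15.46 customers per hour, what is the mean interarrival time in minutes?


Mean interarrival time = 60/lambda = 60/15.46 = 3.88 minutes

3.88 minutes


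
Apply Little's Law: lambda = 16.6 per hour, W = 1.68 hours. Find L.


L = lambda * W = 16.6 * 1.68 = 27.89

27.89


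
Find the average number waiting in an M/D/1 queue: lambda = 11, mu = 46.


M/D/1: Lq = rho^2 / (2*(1-rho)) where rho = 11/46; Lq = 0.04

0.04


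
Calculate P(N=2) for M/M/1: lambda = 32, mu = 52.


rho = 32/52; P(n) = (1-rho)*rho^n = (1-32/52)*(32/52)^2 = 0.1457

0.1457


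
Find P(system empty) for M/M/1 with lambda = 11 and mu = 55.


P0 = 1 - rho = 1 - 11/55 = 0.8

0.8


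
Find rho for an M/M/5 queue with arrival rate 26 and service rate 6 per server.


rho = lambda/(c*mu) = 26/(5*6) = 0.8667

0.8667


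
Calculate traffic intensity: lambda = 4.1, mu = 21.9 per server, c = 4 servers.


rho = lambda / (c * mu) = 4.1 / (4 * 21.9) = 0.0468

0.0468


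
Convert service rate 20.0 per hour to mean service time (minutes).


Mean service time = 60/mu = 60/20.0 = 3.0 minutes

3.0 minutes


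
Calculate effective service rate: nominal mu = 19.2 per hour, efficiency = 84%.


Effective rate = mu * efficiency = 19.2 * 0.84 = 16.13 per hour

16.13 per hour


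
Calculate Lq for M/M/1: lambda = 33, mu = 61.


rho = 33/61; Lq = rho^2/(1-rho) = 0.64

0.64


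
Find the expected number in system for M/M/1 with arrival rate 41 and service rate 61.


rho = 41/61; L = rho/(1-rho) = 2.05

2.05


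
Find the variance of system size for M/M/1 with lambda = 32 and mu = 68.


rho = 32/68; Var(N) = rho/(1-rho)^2 = 1.68

1.68


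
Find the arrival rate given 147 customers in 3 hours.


lambda = total arrivals / time = 147 / 3 = 49.0 per hour

49.0 per hour


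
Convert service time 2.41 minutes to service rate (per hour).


mu = 60 / avg_service_time = 60 / 2.41 = 24.9 per hour

24.9 per hour


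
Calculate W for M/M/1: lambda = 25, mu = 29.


W = 1/(mu - lambda) = 1/(29 - 25) = 0.25 hours

0.25 hours


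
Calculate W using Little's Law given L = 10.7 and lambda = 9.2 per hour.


W = L / lambda = 10.7 / 9.2 = 1.163 hours

1.163 hours


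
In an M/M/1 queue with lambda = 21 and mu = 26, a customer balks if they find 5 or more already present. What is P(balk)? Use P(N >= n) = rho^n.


P(N >= 5) = rho^5 = (21/26)^5 = 0.3437

0.3437


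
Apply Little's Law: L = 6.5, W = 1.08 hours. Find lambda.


lambda = L / W = 6.5 / 1.08 = 6.02 per hour

6.02 per hour


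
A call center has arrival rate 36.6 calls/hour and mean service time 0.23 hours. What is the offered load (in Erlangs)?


Offered load a = lambda * E[S] = 36.6 * 0.23 = 8.42 Erlangs

8.42 Erlangs


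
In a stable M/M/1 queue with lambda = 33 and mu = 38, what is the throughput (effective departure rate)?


For a stable queue (lambda < mu), throughput = lambda = 33 per hour

33 per hour


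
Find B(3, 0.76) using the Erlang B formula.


B(N,A) = (A^N/N!) / sum(A^k/k!, k=0..N) with N=3, A=0.76 = 0.0345

0.0345


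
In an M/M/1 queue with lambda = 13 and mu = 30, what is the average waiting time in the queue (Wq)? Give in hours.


rho = 13/30; Wq = rho/(mu - lambda) = 0.0255 hours

0.0255 hours


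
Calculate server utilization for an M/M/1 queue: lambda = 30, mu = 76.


rho = lambda/mu = 30/76 = 0.3947

0.3947


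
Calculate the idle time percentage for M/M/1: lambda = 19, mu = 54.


Idle fraction = (1 - rho) * 100 = (1 - 19/54) * 100 = 64.8%

64.8%


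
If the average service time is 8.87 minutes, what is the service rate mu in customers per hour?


mu = 60 / avg_service_time = 60 / 8.87 = 6.76 per hour

6.76 per hour


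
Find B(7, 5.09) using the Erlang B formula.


B(N,A) = (A^N/N!) / sum(A^k/k!, k=0..N) with N=7, A=5.09 = 0.1262

0.1262


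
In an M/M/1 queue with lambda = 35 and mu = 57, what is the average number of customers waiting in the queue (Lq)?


rho = 35/57; Lq = rho^2/(1-rho) = 0.98

0.98


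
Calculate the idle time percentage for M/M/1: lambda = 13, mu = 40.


Idle fraction = (1 - rho) * 100 = (1 - 13/40) * 100 = 67.5%

67.5%


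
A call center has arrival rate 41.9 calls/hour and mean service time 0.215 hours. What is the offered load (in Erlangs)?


Offered load a = lambda * E[S] = 41.9 * 0.215 = 9.01 Erlangs

9.01 Erlangs


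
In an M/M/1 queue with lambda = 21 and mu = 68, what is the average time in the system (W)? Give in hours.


W = 1/(mu - lambda) = 1/(68 - 21) = 0.0213 hours

0.0213 hours


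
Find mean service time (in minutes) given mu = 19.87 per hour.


Mean service time = 60/mu = 60/19.87 = 3.02 minutes

3.02 minutes


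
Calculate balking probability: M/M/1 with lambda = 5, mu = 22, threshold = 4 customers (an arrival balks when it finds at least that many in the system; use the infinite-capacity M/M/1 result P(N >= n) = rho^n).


P(N >= 4) = rho^4 = (5/22)^4 = 0.0027

0.0027


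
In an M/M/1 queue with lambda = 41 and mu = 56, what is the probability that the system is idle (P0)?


P0 = 1 - rho = 1 - 41/56 = 0.2679

0.2679


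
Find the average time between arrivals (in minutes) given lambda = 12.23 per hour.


Mean interarrival time = 60/lambda = 60/12.23 = 4.91 minutes

4.91 minutes


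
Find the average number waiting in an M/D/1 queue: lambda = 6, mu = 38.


M/D/1: Lq = rho^2 / (2*(1-rho)) where rho = 6/38; Lq = 0.01

0.01


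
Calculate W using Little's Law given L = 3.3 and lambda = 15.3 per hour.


W = L / lambda = 3.3 / 15.3 = 0.2157 hours

0.2157 hours


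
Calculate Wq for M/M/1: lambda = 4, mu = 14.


rho = 4/14; Wq = rho/(mu - lambda) = 0.0286 hours

0.0286 hours


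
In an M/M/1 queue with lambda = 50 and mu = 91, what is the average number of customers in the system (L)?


rho = 50/91; L = rho/(1-rho) = 1.22

1.22


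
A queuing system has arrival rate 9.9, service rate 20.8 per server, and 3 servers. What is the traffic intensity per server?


rho = lambda / (c * mu) = 9.9 / (3 * 20.8) = 0.1587

0.1587


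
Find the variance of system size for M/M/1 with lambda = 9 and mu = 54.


rho = 9/54; Var(N) = rho/(1-rho)^2 = 0.24

0.24


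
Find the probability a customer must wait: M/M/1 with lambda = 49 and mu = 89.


P(wait) = rho = lambda/mu = 49/89 = 0.5506

0.5506


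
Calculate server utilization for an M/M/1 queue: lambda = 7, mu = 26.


rho = lambda/mu = 7/26 = 0.2692

0.2692


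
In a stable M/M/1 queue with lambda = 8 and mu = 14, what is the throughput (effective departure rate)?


For a stable queue (lambda < mu), throughput = lambda = 8 per hour

8 per hour


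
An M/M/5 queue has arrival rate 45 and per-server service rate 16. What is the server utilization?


rho = lambda/(c*mu) = 45/(5*16) = 0.5625

0.5625


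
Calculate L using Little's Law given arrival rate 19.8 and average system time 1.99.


L = lambda * W = 19.8 * 1.99 = 39.4

39.4


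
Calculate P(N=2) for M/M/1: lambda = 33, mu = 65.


rho = 33/65; P(n) = (1-rho)*rho^n = (1-33/65)*(33/65)^2 = 0.1269

0.1269


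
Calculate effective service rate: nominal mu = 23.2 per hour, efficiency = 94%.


Effective rate = mu * efficiency = 23.2 * 0.94 = 21.81 per hour

21.81 per hour


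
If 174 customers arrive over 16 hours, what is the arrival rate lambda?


lambda = total arrivals / time = 174 / 16 = 10.88 per hour

10.88 per hour


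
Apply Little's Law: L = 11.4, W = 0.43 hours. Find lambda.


lambda = L / W = 11.4 / 0.43 = 26.51 per hour

26.51 per hour


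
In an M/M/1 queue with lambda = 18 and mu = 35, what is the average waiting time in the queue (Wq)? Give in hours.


rho = 18/35; Wq = rho/(mu - lambda) = 0.0303 hours

0.0303 hours


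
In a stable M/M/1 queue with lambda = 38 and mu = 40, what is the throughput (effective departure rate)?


For a stable queue (lambda < mu), throughput = lambda = 38 per hour

38 per hour


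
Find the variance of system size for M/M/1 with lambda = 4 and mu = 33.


rho = 4/33; Var(N) = rho/(1-rho)^2 = 0.16

0.16


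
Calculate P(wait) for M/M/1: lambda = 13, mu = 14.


P(wait) = rho = lambda/mu = 13/14 = 0.9286

0.9286


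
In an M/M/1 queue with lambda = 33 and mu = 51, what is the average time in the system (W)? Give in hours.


W = 1/(mu - lambda) = 1/(51 - 33) = 0.0556 hours

0.0556 hours


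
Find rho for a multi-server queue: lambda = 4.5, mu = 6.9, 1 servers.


rho = lambda / (c * mu) = 4.5 / (1 * 6.9) = 0.6522

0.6522


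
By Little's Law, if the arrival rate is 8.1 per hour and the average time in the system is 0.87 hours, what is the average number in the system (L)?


L = lambda * W = 8.1 * 0.87 = 7.05

7.05


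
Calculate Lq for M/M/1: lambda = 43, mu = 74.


rho = 43/74; Lq = rho^2/(1-rho) = 0.81

0.81


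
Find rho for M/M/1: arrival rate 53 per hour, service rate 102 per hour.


rho = lambda/mu = 53/102 = 0.5196

0.5196


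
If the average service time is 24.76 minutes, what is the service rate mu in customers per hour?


mu = 60 / avg_service_time = 60 / 24.76 = 2.42 per hour

2.42 per hour


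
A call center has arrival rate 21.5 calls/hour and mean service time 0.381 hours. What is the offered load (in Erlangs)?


Offered load a = lambda * E[S] = 21.5 * 0.381 = 8.19 Erlangs

8.19 Erlangs


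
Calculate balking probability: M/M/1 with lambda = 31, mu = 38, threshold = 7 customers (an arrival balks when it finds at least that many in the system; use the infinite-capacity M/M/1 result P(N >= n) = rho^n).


P(N >= 7) = rho^7 = (31/38)^7 = 0.2405

0.2405


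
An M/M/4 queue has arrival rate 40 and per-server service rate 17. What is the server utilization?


rho = lambda/(c*mu) = 40/(4*17) = 0.5882

0.5882


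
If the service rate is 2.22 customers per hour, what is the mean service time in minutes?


Mean service time = 60/mu = 60/2.22 = 27.03 minutes

27.03 minutes


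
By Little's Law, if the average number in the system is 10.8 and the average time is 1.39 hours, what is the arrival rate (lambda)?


lambda = L / W = 10.8 / 1.39 = 7.77 per hour

7.77 per hour


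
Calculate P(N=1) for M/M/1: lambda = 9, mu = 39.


rho = 9/39; P(n) = (1-rho)*rho^n = (1-9/39)*(9/39)^1 = 0.1775

0.1775


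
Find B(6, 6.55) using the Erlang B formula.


B(N,A) = (A^N/N!) / sum(A^k/k!, k=0..N) with N=6, A=6.55 = 0.3024

0.3024


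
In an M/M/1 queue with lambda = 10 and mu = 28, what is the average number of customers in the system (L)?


rho = 10/28; L = rho/(1-rho) = 0.56

0.56


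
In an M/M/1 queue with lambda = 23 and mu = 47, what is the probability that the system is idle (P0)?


P0 = 1 - rho = 1 - 23/47 = 0.5106

0.5106


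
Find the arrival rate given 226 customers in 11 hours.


lambda = total arrivals / time = 226 / 11 = 20.55 per hour

20.55 per hour


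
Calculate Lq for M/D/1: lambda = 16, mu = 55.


M/D/1: Lq = rho^2 / (2*(1-rho)) where rho = 16/55; Lq = 0.06

0.06


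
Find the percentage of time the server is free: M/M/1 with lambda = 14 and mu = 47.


Idle fraction = (1 - rho) * 100 = (1 - 14/47) * 100 = 70.2%

70.2%


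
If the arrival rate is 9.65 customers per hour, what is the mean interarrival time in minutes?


Mean interarrival time = 60/lambda = 60/9.65 = 6.22 minutes

6.22 minutes


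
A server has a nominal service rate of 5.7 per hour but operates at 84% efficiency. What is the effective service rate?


Effective rate = mu * efficiency = 5.7 * 0.84 = 4.79 per hour

4.79 per hour


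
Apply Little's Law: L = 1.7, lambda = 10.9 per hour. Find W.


W = L / lambda = 1.7 / 10.9 = 0.156 hours

0.156 hours


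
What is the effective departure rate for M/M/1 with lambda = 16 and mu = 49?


For a stable queue (lambda < mu), throughput = lambda = 16 per hour

16 per hour


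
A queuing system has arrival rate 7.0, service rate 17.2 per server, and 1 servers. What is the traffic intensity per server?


rho = lambda / (c * mu) = 7.0 / (1 * 17.2) = 0.407

0.407


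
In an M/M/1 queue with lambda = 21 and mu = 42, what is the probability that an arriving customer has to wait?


P(wait) = rho = lambda/mu = 21/42 = 0.5

0.5


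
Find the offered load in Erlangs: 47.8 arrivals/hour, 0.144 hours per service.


Offered load a = lambda * E[S] = 47.8 * 0.144 = 6.88 Erlangs

6.88 Erlangs


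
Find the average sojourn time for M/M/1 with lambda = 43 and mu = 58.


W = 1/(mu - lambda) = 1/(58 - 43) = 0.0667 hours

0.0667 hours


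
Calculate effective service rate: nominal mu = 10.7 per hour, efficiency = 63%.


Effective rate = mu * efficiency = 10.7 * 0.63 = 6.74 per hour

6.74 per hour


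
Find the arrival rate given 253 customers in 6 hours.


lambda = total arrivals / time = 253 / 6 = 42.17 per hour

42.17 per hour


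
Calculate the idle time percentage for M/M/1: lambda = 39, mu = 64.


Idle fraction = (1 - rho) * 100 = (1 - 39/64) * 100 = 39.1%

39.1%


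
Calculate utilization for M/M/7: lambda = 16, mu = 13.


rho = lambda/(c*mu) = 16/(7*13) = 0.1758

0.1758


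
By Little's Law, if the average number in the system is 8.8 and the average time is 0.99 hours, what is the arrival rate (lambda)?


lambda = L / W = 8.8 / 0.99 = 8.89 per hour

8.89 per hour


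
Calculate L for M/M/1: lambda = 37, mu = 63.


rho = 37/63; L = rho/(1-rho) = 1.42

1.42


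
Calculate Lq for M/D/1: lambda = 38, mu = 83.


M/D/1: Lq = rho^2 / (2*(1-rho)) where rho = 38/83; Lq = 0.19

0.19


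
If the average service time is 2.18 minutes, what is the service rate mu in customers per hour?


mu = 60 / avg_service_time = 60 / 2.18 = 27.52 per hour

27.52 per hour


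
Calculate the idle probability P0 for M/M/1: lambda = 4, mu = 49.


P0 = 1 - rho = 1 - 4/49 = 0.9184

0.9184


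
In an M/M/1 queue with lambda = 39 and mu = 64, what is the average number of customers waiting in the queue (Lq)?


rho = 39/64; Lq = rho^2/(1-rho) = 0.95

0.95


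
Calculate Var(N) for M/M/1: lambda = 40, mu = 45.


rho = 40/45; Var(N) = rho/(1-rho)^2 = 72.0

72.0


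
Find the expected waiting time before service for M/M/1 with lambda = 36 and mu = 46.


rho = 36/46; Wq = rho/(mu - lambda) = 0.0783 hours

0.0783 hours


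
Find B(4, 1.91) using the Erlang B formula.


B(N,A) = (A^N/N!) / sum(A^k/k!, k=0..N) with N=4, A=1.91 = 0.086

0.086


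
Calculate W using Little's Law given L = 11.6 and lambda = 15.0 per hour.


W = L / lambda = 11.6 / 15.0 = 0.7733 hours

0.7733 hours


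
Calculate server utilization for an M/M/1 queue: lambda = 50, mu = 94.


rho = lambda/mu = 50/94 = 0.5319

0.5319


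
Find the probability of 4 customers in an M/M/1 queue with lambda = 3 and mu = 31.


rho = 3/31; P(n) = (1-rho)*rho^n = (1-3/31)*(3/31)^4 = 0.0001

0.0001


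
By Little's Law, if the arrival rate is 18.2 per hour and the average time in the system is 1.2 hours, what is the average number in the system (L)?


L = lambda * W = 18.2 * 1.2 = 21.84

21.84


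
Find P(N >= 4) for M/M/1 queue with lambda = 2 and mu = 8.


P(N >= 4) = rho^4 = (2/8)^4 = 0.0039

0.0039


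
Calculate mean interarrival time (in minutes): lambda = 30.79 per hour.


Mean interarrival time = 60/lambda = 60/30.79 = 1.95 minutes

1.95 minutes


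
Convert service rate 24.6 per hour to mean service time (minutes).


Mean service time = 60/mu = 60/24.6 = 2.44 minutes

2.44 minutes


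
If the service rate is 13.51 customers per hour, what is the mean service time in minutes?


Mean service time = 60/mu = 60/13.51 = 4.44 minutes

4.44 minutes


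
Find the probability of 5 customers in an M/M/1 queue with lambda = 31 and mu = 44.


rho = 31/44; P(n) = (1-rho)*rho^n = (1-31/44)*(31/44)^5 = 0.0513

0.0513


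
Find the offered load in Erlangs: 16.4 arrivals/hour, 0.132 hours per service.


Offered load a = lambda * E[S] = 16.4 * 0.132 = 2.16 Erlangs

2.16 Erlangs


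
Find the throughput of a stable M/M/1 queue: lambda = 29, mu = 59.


For a stable queue (lambda < mu), throughput = lambda = 29 per hour

29 per hour


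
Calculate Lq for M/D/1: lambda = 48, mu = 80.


M/D/1: Lq = rho^2 / (2*(1-rho)) where rho = 48/80; Lq = 0.45

0.45


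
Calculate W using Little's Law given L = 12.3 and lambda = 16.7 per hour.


W = L / lambda = 12.3 / 16.7 = 0.7365 hours

0.7365 hours


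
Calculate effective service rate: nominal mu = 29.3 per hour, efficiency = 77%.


Effective rate = mu * efficiency = 29.3 * 0.77 = 22.56 per hour

22.56 per hour


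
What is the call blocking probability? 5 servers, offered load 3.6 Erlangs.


B(N,A) = (A^N/N!) / sum(A^k/k!, k=0..N) with N=5, A=3.6 = 0.1631

0.1631


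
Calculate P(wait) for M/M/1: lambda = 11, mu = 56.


P(wait) = rho = lambda/mu = 11/56 = 0.1964

0.1964


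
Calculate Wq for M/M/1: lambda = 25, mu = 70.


rho = 25/70; Wq = rho/(mu - lambda) = 0.0079 hours

0.0079 hours


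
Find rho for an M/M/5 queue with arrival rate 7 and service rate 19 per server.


rho = lambda/(c*mu) = 7/(5*19) = 0.0737

0.0737


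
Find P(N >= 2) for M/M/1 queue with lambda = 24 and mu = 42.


P(N >= 2) = rho^2 = (24/42)^2 = 0.3265

0.3265


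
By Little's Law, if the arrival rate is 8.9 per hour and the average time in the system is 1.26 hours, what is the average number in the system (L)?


L = lambda * W = 8.9 * 1.26 = 11.21

11.21


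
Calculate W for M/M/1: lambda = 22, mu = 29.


W = 1/(mu - lambda) = 1/(29 - 22) = 0.1429 hours

0.1429 hours


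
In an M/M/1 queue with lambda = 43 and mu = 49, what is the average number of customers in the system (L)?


rho = 43/49; L = rho/(1-rho) = 7.17

7.17


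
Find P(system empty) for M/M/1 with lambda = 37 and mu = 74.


P0 = 1 - rho = 1 - 37/74 = 0.5

0.5


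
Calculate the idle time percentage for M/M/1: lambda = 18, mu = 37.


Idle fraction = (1 - rho) * 100 = (1 - 18/37) * 100 = 51.4%

51.4%


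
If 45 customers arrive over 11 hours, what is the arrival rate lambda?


lambda = total arrivals / time = 45 / 11 = 4.09 per hour

4.09 per hour


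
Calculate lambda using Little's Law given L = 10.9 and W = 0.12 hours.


lambda = L / W = 10.9 / 0.12 = 90.83 per hour

90.83 per hour


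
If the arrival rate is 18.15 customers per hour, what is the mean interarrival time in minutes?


Mean interarrival time = 60/lambda = 60/18.15 = 3.31 minutes

3.31 minutes


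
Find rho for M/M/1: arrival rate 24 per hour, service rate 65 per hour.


rho = lambda/mu = 24/65 = 0.3692

0.3692


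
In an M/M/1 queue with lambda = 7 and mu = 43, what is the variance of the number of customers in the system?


rho = 7/43; Var(N) = rho/(1-rho)^2 = 0.23

0.23


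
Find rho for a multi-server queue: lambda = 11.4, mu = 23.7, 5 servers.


rho = lambda / (c * mu) = 11.4 / (5 * 23.7) = 0.0962

0.0962


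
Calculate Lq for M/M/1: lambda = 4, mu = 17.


rho = 4/17; Lq = rho^2/(1-rho) = 0.07

0.07


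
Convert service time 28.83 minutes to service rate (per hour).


mu = 60 / avg_service_time = 60 / 28.83 = 2.08 per hour

2.08 per hour


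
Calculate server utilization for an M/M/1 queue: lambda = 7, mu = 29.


rho = lambda/mu = 7/29 = 0.2414

0.2414


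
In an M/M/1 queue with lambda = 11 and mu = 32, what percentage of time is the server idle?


Idle fraction = (1 - rho) * 100 = (1 - 11/32) * 100 = 65.6%

65.6%


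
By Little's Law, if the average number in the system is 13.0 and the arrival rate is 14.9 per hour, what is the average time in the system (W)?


W = L / lambda = 13.0 / 14.9 = 0.8725 hours

0.8725 hours


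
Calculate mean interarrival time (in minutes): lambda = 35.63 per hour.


Mean interarrival time = 60/lambda = 60/35.63 = 1.68 minutes

1.68 minutes


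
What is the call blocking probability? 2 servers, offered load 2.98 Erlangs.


B(N,A) = (A^N/N!) / sum(A^k/k!, k=0..N) with N=2, A=2.98 = 0.5273

0.5273


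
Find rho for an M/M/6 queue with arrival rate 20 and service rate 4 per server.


rho = lambda/(c*mu) = 20/(6*4) = 0.8333

0.8333


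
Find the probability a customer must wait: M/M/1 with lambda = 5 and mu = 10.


P(wait) = rho = lambda/mu = 5/10 = 0.5

0.5


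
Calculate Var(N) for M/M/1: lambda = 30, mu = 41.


rho = 30/41; Var(N) = rho/(1-rho)^2 = 10.17

10.17


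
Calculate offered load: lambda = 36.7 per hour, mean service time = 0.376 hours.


Offered load a = lambda * E[S] = 36.7 * 0.376 = 13.8 Erlangs

13.8 Erlangs


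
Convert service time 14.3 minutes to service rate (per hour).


mu = 60 / avg_service_time = 60 / 14.3 = 4.2 per hour

4.2 per hour


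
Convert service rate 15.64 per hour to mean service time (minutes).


Mean service time = 60/mu = 60/15.64 = 3.84 minutes

3.84 minutes


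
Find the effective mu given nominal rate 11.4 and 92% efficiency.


Effective rate = mu * efficiency = 11.4 * 0.92 = 10.49 per hour

10.49 per hour


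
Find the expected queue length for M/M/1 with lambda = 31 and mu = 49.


rho = 31/49; Lq = rho^2/(1-rho) = 1.09

1.09


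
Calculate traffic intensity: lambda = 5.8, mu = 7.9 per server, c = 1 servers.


rho = lambda / (c * mu) = 5.8 / (1 * 7.9) = 0.7342

0.7342


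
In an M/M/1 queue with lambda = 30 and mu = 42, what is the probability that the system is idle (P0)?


P0 = 1 - rho = 1 - 30/42 = 0.2857

0.2857


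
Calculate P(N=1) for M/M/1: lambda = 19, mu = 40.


rho = 19/40; P(n) = (1-rho)*rho^n = (1-19/40)*(19/40)^1 = 0.2494

0.2494


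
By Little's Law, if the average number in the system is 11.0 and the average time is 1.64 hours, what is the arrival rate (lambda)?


lambda = L / W = 11.0 / 1.64 = 6.71 per hour

6.71 per hour


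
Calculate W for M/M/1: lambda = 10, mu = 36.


W = 1/(mu - lambda) = 1/(36 - 10) = 0.0385 hours

0.0385 hours


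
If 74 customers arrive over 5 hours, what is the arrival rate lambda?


lambda = total arrivals / time = 74 / 5 = 14.8 per hour

14.8 per hour


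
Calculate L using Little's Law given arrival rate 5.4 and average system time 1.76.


L = lambda * W = 5.4 * 1.76 = 9.5

9.5


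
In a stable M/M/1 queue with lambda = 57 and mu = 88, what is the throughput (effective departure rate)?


For a stable queue (lambda < mu), throughput = lambda = 57 per hour

57 per hour


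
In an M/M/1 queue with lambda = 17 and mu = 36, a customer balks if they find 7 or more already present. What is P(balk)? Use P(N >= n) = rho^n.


P(N >= 7) = rho^7 = (17/36)^7 = 0.0052

0.0052


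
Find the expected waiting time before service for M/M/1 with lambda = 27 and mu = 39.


rho = 27/39; Wq = rho/(mu - lambda) = 0.0577 hours

0.0577 hours


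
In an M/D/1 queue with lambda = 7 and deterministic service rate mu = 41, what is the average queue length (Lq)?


M/D/1: Lq = rho^2 / (2*(1-rho)) where rho = 7/41; Lq = 0.02

0.02


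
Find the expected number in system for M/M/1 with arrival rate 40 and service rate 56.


rho = 40/56; L = rho/(1-rho) = 2.5

2.5


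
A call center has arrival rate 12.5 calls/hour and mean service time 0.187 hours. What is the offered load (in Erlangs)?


Offered load a = lambda * E[S] = 12.5 * 0.187 = 2.34 Erlangs

2.34 Erlangs


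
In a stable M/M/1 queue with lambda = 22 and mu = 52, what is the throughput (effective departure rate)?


For a stable queue (lambda < mu), throughput = lambda = 22 per hour

22 per hour


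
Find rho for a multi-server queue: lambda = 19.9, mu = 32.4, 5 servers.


rho = lambda / (c * mu) = 19.9 / (5 * 32.4) = 0.1228

0.1228


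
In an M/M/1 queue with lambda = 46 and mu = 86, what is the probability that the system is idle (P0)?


P0 = 1 - rho = 1 - 46/86 = 0.4651

0.4651


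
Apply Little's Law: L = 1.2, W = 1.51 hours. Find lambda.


lambda = L / W = 1.2 / 1.51 = 0.79 per hour

0.79 per hour


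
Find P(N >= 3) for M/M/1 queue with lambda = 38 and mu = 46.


P(N >= 3) = rho^3 = (38/46)^3 = 0.5637

0.5637


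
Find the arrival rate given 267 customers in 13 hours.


lambda = total arrivals / time = 267 / 13 = 20.54 per hour

20.54 per hour


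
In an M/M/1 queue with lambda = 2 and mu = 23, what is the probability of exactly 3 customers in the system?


rho = 2/23; P(n) = (1-rho)*rho^n = (1-2/23)*(2/23)^3 = 0.0006

0.0006


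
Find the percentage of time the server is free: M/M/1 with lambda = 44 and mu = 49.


Idle fraction = (1 - rho) * 100 = (1 - 44/49) * 100 = 10.2%

10.2%


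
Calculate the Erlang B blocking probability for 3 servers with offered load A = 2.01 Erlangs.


B(N,A) = (A^N/N!) / sum(A^k/k!, k=0..N) with N=3, A=2.01 = 0.212

0.212


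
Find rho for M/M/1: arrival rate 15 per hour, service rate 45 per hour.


rho = lambda/mu = 15/45 = 0.3333

0.3333


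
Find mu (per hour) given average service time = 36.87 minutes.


mu = 60 / avg_service_time = 60 / 36.87 = 1.63 per hour

1.63 per hour


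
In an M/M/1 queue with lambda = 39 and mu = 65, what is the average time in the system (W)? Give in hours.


W = 1/(mu - lambda) = 1/(65 - 39) = 0.0385 hours

0.0385 hours


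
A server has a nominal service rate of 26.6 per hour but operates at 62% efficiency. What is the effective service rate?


Effective rate = mu * efficiency = 26.6 * 0.62 = 16.49 per hour

16.49 per hour


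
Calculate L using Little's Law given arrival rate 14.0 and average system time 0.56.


L = lambda * W = 14.0 * 0.56 = 7.84

7.84


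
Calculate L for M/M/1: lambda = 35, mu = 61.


rho = 35/61; L = rho/(1-rho) = 1.35

1.35


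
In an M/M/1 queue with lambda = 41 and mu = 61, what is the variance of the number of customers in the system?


rho = 41/61; Var(N) = rho/(1-rho)^2 = 6.25

6.25


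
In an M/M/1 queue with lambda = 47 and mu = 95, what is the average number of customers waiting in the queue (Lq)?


rho = 47/95; Lq = rho^2/(1-rho) = 0.48

0.48


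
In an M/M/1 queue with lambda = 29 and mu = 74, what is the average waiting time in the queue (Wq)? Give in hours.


rho = 29/74; Wq = rho/(mu - lambda) = 0.0087 hours

0.0087 hours


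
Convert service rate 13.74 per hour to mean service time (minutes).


Mean service time = 60/mu = 60/13.74 = 4.37 minutes

4.37 minutes


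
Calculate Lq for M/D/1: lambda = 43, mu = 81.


M/D/1: Lq = rho^2 / (2*(1-rho)) where rho = 43/81; Lq = 0.3

0.3


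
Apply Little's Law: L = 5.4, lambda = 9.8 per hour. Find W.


W = L / lambda = 5.4 / 9.8 = 0.551 hours

0.551 hours


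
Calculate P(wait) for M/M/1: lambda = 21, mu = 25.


P(wait) = rho = lambda/mu = 21/25 = 0.84

0.84


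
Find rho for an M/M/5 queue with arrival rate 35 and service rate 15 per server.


rho = lambda/(c*mu) = 35/(5*15) = 0.4667

0.4667


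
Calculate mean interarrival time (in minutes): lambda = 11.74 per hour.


Mean interarrival time = 60/lambda = 60/11.74 = 5.11 minutes

5.11 minutes


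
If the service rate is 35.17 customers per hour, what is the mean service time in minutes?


Mean service time = 60/mu = 60/35.17 = 1.71 minutes

1.71 minutes


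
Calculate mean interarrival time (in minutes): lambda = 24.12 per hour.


Mean interarrival time = 60/lambda = 60/24.12 = 2.49 minutes

2.49 minutes


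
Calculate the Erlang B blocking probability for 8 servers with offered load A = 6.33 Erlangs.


B(N,A) = (A^N/N!) / sum(A^k/k!, k=0..N) with N=8, A=6.33 = 0.1404

0.1404


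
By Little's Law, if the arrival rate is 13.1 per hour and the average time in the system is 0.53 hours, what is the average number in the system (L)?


L = lambda * W = 13.1 * 0.53 = 6.94

6.94


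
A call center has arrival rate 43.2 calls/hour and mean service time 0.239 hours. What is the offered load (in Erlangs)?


Offered load a = lambda * E[S] = 43.2 * 0.239 = 10.32 Erlangs

10.32 Erlangs


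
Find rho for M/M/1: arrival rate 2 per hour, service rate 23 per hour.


rho = lambda/mu = 2/23 = 0.087

0.087


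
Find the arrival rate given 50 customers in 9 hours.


lambda = total arrivals / time = 50 / 9 = 5.56 per hour

5.56 per hour


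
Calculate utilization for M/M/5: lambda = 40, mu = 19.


rho = lambda/(c*mu) = 40/(5*19) = 0.4211

0.4211


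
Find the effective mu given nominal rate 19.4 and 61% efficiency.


Effective rate = mu * efficiency = 19.4 * 0.61 = 11.83 per hour

11.83 per hour


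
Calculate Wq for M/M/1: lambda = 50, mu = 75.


rho = 50/75; Wq = rho/(mu - lambda) = 0.0267 hours

0.0267 hours


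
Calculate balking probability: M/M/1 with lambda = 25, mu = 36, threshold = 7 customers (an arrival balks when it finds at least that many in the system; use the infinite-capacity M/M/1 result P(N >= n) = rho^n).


P(N >= 7) = rho^7 = (25/36)^7 = 0.0779

0.0779


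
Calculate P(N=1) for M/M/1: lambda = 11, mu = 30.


rho = 11/30; P(n) = (1-rho)*rho^n = (1-11/30)*(11/30)^1 = 0.2322

0.2322


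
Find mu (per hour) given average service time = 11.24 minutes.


mu = 60 / avg_service_time = 60 / 11.24 = 5.34 per hour

5.34 per hour


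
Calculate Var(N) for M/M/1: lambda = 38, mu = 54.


rho = 38/54; Var(N) = rho/(1-rho)^2 = 8.02

8.02


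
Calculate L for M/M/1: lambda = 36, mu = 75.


rho = 36/75; L = rho/(1-rho) = 0.92

0.92


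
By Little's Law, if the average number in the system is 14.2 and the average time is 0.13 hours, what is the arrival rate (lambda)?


lambda = L / W = 14.2 / 0.13 = 109.23 per hour

109.23 per hour


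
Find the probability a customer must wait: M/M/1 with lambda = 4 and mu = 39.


P(wait) = rho = lambda/mu = 4/39 = 0.1026

0.1026


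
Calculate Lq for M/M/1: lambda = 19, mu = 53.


rho = 19/53; Lq = rho^2/(1-rho) = 0.2

0.2


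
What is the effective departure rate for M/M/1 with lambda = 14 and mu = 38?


For a stable queue (lambda < mu), throughput = lambda = 14 per hour

14 per hour


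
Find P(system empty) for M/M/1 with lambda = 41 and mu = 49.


P0 = 1 - rho = 1 - 41/49 = 0.1633

0.1633


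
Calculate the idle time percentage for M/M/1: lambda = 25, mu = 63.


Idle fraction = (1 - rho) * 100 = (1 - 25/63) * 100 = 60.3%

60.3%


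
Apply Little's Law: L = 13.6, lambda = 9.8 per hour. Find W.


W = L / lambda = 13.6 / 9.8 = 1.3878 hours

1.3878 hours


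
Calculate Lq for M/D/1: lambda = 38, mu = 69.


M/D/1: Lq = rho^2 / (2*(1-rho)) where rho = 38/69; Lq = 0.34

0.34


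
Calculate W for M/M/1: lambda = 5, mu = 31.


W = 1/(mu - lambda) = 1/(31 - 5) = 0.0385 hours

0.0385 hours


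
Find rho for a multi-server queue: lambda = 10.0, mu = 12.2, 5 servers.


rho = lambda / (c * mu) = 10.0 / (5 * 12.2) = 0.1639

0.1639


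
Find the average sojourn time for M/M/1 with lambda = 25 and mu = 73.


W = 1/(mu - lambda) = 1/(73 - 25) = 0.0208 hours

0.0208 hours


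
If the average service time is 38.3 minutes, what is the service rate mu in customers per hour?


mu = 60 / avg_service_time = 60 / 38.3 = 1.57 per hour

1.57 per hour


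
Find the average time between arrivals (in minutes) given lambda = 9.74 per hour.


Mean interarrival time = 60/lambda = 60/9.74 = 6.16 minutes

6.16 minutes


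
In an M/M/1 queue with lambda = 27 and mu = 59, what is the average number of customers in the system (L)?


rho = 27/59; L = rho/(1-rho) = 0.84

0.84


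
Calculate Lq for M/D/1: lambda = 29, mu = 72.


M/D/1: Lq = rho^2 / (2*(1-rho)) where rho = 29/72; Lq = 0.14

0.14


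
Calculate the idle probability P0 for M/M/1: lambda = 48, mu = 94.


P0 = 1 - rho = 1 - 48/94 = 0.4894

0.4894


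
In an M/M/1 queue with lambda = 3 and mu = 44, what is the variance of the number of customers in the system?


rho = 3/44; Var(N) = rho/(1-rho)^2 = 0.08

0.08


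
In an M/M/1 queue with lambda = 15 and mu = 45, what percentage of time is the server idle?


Idle fraction = (1 - rho) * 100 = (1 - 15/45) * 100 = 66.7%

66.7%


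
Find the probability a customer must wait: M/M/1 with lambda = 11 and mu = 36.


P(wait) = rho = lambda/mu = 11/36 = 0.3056

0.3056


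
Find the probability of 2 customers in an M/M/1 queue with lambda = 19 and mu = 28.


rho = 19/28; P(n) = (1-rho)*rho^n = (1-19/28)*(19/28)^2 = 0.148

0.148


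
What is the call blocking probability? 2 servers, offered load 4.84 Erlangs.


B(N,A) = (A^N/N!) / sum(A^k/k!, k=0..N) with N=2, A=4.84 = 0.6673

0.6673


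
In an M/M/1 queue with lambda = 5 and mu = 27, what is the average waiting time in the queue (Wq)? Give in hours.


rho = 5/27; Wq = rho/(mu - lambda) = 0.0084 hours

0.0084 hours


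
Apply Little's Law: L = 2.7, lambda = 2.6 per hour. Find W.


W = L / lambda = 2.7 / 2.6 = 1.0385 hours

1.0385 hours


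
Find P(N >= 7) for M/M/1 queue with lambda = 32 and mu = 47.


P(N >= 7) = rho^7 = (32/47)^7 = 0.0678

0.0678


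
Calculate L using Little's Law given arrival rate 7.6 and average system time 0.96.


L = lambda * W = 7.6 * 0.96 = 7.3

7.3


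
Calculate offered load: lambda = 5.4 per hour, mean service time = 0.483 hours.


Offered load a = lambda * E[S] = 5.4 * 0.483 = 2.61 Erlangs

2.61 Erlangs


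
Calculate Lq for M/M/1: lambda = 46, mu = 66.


rho = 46/66; Lq = rho^2/(1-rho) = 1.6

1.6


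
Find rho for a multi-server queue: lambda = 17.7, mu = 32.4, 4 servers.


rho = lambda / (c * mu) = 17.7 / (4 * 32.4) = 0.1366

0.1366


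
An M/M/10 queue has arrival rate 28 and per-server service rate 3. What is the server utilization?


rho = lambda/(c*mu) = 28/(10*3) = 0.9333

0.9333


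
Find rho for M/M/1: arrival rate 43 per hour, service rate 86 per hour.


rho = lambda/mu = 43/86 = 0.5

0.5


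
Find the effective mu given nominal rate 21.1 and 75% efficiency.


Effective rate = mu * efficiency = 21.1 * 0.75 = 15.83 per hour

15.83 per hour


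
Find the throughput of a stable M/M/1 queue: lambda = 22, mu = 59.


For a stable queue (lambda < mu), throughput = lambda = 22 per hour

22 per hour


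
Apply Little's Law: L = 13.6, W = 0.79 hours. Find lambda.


lambda = L / W = 13.6 / 0.79 = 17.22 per hour

17.22 per hour


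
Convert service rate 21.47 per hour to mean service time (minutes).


Mean service time = 60/mu = 60/21.47 = 2.79 minutes

2.79 minutes


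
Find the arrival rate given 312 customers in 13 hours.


lambda = total arrivals / time = 312 / 13 = 24.0 per hour

24.0 per hour


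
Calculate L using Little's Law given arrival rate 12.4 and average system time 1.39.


L = lambda * W = 12.4 * 1.39 = 17.24

17.24


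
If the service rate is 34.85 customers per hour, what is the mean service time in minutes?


Mean service time = 60/mu = 60/34.85 = 1.72 minutes

1.72 minutes


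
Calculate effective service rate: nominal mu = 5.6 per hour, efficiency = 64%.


Effective rate = mu * efficiency = 5.6 * 0.64 = 3.58 per hour

3.58 per hour


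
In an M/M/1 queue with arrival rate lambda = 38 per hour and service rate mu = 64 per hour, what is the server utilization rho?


rho = lambda/mu = 38/64 = 0.5938

0.5938


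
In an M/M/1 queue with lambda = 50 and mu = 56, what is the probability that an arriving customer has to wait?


P(wait) = rho = lambda/mu = 50/56 = 0.8929

0.8929


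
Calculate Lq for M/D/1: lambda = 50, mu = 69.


M/D/1: Lq = rho^2 / (2*(1-rho)) where rho = 50/69; Lq = 0.95

0.95


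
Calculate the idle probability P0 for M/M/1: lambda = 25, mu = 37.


P0 = 1 - rho = 1 - 25/37 = 0.3243

0.3243


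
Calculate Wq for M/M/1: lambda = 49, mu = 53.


rho = 49/53; Wq = rho/(mu - lambda) = 0.2311 hours

0.2311 hours


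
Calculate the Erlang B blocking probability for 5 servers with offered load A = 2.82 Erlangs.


B(N,A) = (A^N/N!) / sum(A^k/k!, k=0..N) with N=5, A=2.82 = 0.0949

0.0949


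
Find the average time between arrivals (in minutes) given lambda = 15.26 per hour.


Mean interarrival time = 60/lambda = 60/15.26 = 3.93 minutes

3.93 minutes


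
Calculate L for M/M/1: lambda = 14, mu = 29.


rho = 14/29; L = rho/(1-rho) = 0.93

0.93


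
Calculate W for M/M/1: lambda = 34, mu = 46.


W = 1/(mu - lambda) = 1/(46 - 34) = 0.0833 hours

0.0833 hours
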